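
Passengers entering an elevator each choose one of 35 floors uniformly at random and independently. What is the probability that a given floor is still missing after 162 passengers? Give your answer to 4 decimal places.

Each passenger misses the fixed floor with probability (35-1)/35 = 34/35, independently.
P(still missing after 162) = (34/35)^162 = 0.00913.

0.0091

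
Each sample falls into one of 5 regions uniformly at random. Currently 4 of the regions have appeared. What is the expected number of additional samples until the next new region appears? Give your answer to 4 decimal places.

The number of samples until the next new region is geometric with success probability 1/5, so its mean is 5/1.
E = 5/1 = 5.00000.

5.0000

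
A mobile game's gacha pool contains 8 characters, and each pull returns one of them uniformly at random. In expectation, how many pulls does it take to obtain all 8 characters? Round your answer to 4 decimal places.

After k distinct characters have appeared, the next pull gives a new one with probability (8-k)/8, so the expected wait for the (k+1)-th is 8/(8-k).
E[T] = 8/8 + 8/7 + 8/6 + ... + 8/2 + 8/1 = 8·H_{8}.
H_{8} = 2.71786, so E[T] = 21.74286.

21.7429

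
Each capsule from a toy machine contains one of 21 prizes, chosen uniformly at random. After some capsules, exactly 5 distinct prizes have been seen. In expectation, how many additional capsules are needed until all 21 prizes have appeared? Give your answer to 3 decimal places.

The wait to go from k to k+1 distinct prizes is geometric with mean 21/(21-k).
Sum over k = 5,...,20: E = 21/16 + 21/15 + 21/14 + ... + 21/2 + 21/1 = 70.9953.

70.995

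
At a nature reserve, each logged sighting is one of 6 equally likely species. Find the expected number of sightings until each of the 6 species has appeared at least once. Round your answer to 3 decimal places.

Split into phases: going from k distinct to k+1 distinct takes on average 6/(6-k) sightings.
E[T] = 6/6 + 6/5 + 6/4 + 6/3 + 6/2 + 6/1 = 6·H_{6}.
H_{6} = 2.4500, so E[T] = 14.7000.

14.700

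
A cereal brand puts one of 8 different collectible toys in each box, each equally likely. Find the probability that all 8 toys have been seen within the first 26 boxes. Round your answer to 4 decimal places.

By inclusion–exclusion over which toys are missing,
P(all seen) = Σ_{j=0}^{8} (-1)^j C(8,j)((8-j)/8)^26
= 1.00000 - 0.24848 + 0.01580 - 0.00028 + 0.00000 - 0.00000 + 0.00000 - 0.00000 + 0.00000
= 0.76704.

0.7670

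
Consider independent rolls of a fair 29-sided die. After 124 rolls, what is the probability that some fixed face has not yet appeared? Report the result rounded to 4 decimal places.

Each roll misses the fixed face with probability (29-1)/29 = 28/29, independently.
P(still missing after 124) = (28/29)^124 = 0.01289.

0.0129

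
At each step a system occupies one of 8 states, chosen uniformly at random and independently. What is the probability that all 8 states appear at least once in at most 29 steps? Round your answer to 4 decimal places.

Let A_i be the event that state i is missing after 29 steps. By inclusion–exclusion on the A_i,
P(all seen) = Σ_{j=0}^{8} (-1)^j C(8,j)((8-j)/8)^29
= 1.00000 - 0.16647 + 0.00667 - 0.00007 + 0.00000 - 0.00000 + 0.00000 - 0.00000 + 0.00000
= 0.84013.

0.8401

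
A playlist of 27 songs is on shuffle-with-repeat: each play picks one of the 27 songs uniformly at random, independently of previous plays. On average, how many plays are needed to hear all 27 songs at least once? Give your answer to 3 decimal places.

105.069

After k distinct songs have appeared, the next play gives a new one with probability (27-k)/27, so the expected wait for the (k+1)-th is 27/(27-k).
E[T] = 27/27 + 27/26 + 27/25 + ... + 27/2 + 27/1 = 27·H_{27}.
H_{27} = 3.8915, so E[T] = 105.0693.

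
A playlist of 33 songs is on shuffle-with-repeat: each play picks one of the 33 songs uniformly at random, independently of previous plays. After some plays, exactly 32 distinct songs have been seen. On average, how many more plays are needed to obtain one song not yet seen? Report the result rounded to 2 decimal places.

The number of plays until the next new song is geometric with success probability 1/33, so its mean is 33/1.
E = 33/1 = 33.000.

33.00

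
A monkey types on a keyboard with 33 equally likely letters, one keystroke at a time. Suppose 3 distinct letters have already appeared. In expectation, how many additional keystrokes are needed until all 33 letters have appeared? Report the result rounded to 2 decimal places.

131.83

With k distinct letters already seen, the next new one takes an expected 33/(33-k) keystrokes.
Sum over k = 3,...,32: E = 33/30 + 33/29 + 33/28 + ... + 33/2 + 33/1 = 131.835.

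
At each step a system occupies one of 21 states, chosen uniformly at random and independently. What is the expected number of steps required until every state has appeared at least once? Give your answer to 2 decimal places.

The wait to go from k to k+1 distinct states is geometric with mean 21/(21-k).
E[T] = 21/21 + 21/20 + 21/19 + ... + 21/2 + 21/1 = 21·H_{21}.
H_{21} = 3.645, so E[T] = 76.553.

76.55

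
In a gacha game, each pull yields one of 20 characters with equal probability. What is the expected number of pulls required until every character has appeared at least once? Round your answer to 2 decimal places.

Split into phases: going from k distinct to k+1 distinct takes on average 20/(20-k) pulls.
E[T] = 20/20 + 20/19 + 20/18 + ... + 20/2 + 20/1 = 20·H_{20}.
H_{20} = 3.598, so E[T] = 71.955.

71.95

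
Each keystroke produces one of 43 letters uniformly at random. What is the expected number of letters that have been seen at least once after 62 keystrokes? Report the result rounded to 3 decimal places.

For each letter, P(seen in 62 keystrokes) = 1 - (42/43)^62 = 0.7675.
By linearity of expectation, E[distinct seen] = 43·(1 - (42/43)^62) = 33.0028.

33.003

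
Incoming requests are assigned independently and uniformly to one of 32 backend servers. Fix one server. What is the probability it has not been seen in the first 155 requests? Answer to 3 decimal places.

0.007

Each request misses the fixed server with probability (32-1)/32 = 31/32, independently.
P(still missing after 155) = (31/32)^155 = 0.0073.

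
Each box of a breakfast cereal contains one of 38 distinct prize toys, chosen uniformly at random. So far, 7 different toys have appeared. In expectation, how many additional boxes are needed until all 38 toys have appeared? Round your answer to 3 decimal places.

The wait to go from k to k+1 distinct toys is geometric with mean 38/(38-k).
Sum over k = 7,...,37: E = 38/31 + 38/30 + 38/29 + ... + 38/2 + 38/1 = 153.0353.

153.035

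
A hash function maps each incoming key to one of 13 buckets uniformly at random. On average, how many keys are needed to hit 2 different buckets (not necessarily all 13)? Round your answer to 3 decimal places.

2.083

Going from k to k+1 distinct takes a geometric number of keys with mean 13/(13-k).
Sum over k = 0,...,1: E = 13/13 + 13/12 = 2.0833.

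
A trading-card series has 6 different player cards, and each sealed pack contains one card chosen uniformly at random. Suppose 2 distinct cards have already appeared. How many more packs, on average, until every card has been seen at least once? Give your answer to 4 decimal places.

12.5000

From k distinct to k+1 distinct takes on average 6/(6-k) packs.
Sum over k = 2,...,5: E = 6/4 + 6/3 + 6/2 + 6/1 = 12.50000.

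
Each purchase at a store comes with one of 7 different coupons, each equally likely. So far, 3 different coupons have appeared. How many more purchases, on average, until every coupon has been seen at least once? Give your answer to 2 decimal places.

The wait to go from k to k+1 distinct coupons is geometric with mean 7/(7-k).
Sum over k = 3,...,6: E = 7/4 + 7/3 + 7/2 + 7/1 = 14.583.

14.58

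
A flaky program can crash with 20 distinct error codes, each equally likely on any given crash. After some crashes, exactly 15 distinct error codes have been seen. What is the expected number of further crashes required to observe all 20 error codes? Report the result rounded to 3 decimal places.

The wait to go from k to k+1 distinct error codes is geometric with mean 20/(20-k).
Sum over k = 15,...,19: E = 20/5 + 20/4 + 20/3 + 20/2 + 20/1 = 45.6667.

45.667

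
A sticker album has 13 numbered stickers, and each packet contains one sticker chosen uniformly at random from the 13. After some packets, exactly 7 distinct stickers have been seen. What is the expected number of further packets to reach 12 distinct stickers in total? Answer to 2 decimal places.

18.85

The wait to go from k to k+1 distinct stickers is geometric with mean 13/(13-k).
Sum over k = 7,...,11: E = 13/6 + 13/5 + 13/4 + 13/3 + 13/2 = 18.850.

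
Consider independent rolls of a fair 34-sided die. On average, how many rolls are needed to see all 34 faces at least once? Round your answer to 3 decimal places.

140.019

After k distinct faces have appeared, the next roll gives a new one with probability (34-k)/34, so the expected wait for the (k+1)-th is 34/(34-k).
E[T] = 34/34 + 34/33 + 34/32 + ... + 34/2 + 34/1 = 34·H_{34}.
H_{34} = 4.1182, so E[T] = 140.0191.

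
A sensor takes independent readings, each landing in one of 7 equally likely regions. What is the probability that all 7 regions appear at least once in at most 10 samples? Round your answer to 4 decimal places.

0.1049

Let A_i be the event that region i is missing after 10 samples. By inclusion–exclusion on the A_i,
P(all seen) = Σ_{j=0}^{7} (-1)^j C(7,j)((7-j)/7)^10
= 1.00000 - 1.49841 + 0.72600 - 0.12992 + 0.00732 - 0.00008 + 0.00000 - 0.00000
= 0.10491.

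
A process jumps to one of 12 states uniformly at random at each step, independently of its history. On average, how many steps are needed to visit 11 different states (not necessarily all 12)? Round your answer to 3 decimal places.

With k distinct states already seen, the next new one arrives after an expected 12/(12-k) steps.
Sum over k = 0,...,10: E = 12/12 + 12/11 + 12/10 + ... + 12/3 + 12/2 = 25.2385.

25.239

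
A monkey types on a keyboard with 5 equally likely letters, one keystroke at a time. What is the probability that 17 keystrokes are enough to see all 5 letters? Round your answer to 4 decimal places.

Let A_i be the event that letter i is missing after 17 keystrokes. By inclusion–exclusion on the A_i,
P(all seen) = Σ_{j=0}^{5} (-1)^j C(5,j)((5-j)/5)^17
= 1.00000 - 0.11259 + 0.00169 - 0.00000 + 0.00000 - 0.00000
= 0.88910.

0.8891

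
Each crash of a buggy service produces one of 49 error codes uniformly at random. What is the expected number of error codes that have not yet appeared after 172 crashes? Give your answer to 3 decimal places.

1.412

For each error code, P(unseen after 172) = (48/49)^172 = 0.0288.
By linearity of expectation, E[unseen] = 49·(48/49)^172 = 1.4124.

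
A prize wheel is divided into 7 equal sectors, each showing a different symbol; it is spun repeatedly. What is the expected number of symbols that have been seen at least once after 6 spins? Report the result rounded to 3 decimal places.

For each symbol, P(seen in 6 spins) = 1 - (6/7)^6 = 0.6034.
By linearity of expectation, E[distinct seen] = 7·(1 - (6/7)^6) = 4.2240.

4.224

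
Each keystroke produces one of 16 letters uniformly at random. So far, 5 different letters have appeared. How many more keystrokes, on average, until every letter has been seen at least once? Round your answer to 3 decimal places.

From k distinct to k+1 distinct takes on average 16/(16-k) keystrokes.
Sum over k = 5,...,15: E = 16/11 + 16/10 + 16/9 + ... + 16/2 + 16/1 = 48.3180.

48.318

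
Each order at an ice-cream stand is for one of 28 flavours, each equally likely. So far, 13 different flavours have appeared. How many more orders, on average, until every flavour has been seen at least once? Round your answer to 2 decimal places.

92.91

From k distinct to k+1 distinct takes on average 28/(28-k) orders.
Sum over k = 13,...,27: E = 28/15 + 28/14 + 28/13 + ... + 28/2 + 28/1 = 92.910.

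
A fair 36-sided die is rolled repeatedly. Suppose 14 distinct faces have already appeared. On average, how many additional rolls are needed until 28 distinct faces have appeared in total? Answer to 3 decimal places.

35.026

The wait to go from k to k+1 distinct faces is geometric with mean 36/(36-k).
Sum over k = 14,...,27: E = 36/22 + 36/21 + 36/20 + ... + 36/10 + 36/9 = 35.0264.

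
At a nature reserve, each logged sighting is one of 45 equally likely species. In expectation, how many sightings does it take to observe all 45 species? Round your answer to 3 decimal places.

Split into phases: going from k distinct to k+1 distinct takes on average 45/(45-k) sightings.
E[T] = 45/45 + 45/44 + 45/43 + ... + 45/2 + 45/1 = 45·H_{45}.
H_{45} = 4.3949, so E[T] = 197.7727.

197.773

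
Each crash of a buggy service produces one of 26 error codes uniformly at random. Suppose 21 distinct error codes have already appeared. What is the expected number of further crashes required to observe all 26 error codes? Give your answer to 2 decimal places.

With k distinct error codes already seen, the next new one takes an expected 26/(26-k) crashes.
Sum over k = 21,...,25: E = 26/5 + 26/4 + 26/3 + 26/2 + 26/1 = 59.367.

59.37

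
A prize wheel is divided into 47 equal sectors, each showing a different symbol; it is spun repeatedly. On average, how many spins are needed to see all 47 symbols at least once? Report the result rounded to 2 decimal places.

208.58

Split into phases: going from k distinct to k+1 distinct takes on average 47/(47-k) spins.
E[T] = 47/47 + 47/46 + 47/45 + ... + 47/2 + 47/1 = 47·H_{47}.
H_{47} = 4.438, so E[T] = 208.584.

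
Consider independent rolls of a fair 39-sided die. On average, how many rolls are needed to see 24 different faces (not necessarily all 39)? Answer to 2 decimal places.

36.48

Going from k to k+1 distinct takes a geometric number of rolls with mean 39/(39-k).
Sum over k = 0,...,23: E = 39/39 + 39/38 + 39/37 + ... + 39/17 + 39/16 = 36.477.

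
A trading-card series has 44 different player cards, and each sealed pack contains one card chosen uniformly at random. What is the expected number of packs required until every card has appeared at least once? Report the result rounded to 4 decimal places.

The wait to go from k to k+1 distinct cards is geometric with mean 44/(44-k).
E[T] = 44/44 + 44/43 + 44/42 + ... + 44/2 + 44/1 = 44·H_{44}.
H_{44} = 4.37273, so E[T] = 192.39994.

192.3999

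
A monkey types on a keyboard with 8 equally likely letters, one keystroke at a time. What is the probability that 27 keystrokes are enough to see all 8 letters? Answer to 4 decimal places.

0.7943

Let A_i be the event that letter i is missing after 27 keystrokes. By inclusion–exclusion on the A_i,
P(all seen) = Σ_{j=0}^{8} (-1)^j C(8,j)((8-j)/8)^27
= 1.00000 - 0.21742 + 0.01185 - 0.00017 + 0.00000 - 0.00000 + 0.00000 - 0.00000 + 0.00000
= 0.79426.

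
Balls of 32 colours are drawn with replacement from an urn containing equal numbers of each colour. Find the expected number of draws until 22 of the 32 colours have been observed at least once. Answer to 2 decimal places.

Going from k to k+1 distinct takes a geometric number of draws with mean 32/(32-k).
Sum over k = 0,...,21: E = 32/32 + 32/31 + 32/30 + ... + 32/12 + 32/11 = 36.145.

36.14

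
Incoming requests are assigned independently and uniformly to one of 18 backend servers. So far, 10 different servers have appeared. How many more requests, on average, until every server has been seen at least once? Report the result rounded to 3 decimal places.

48.921

The wait to go from k to k+1 distinct servers is geometric with mean 18/(18-k).
Sum over k = 10,...,17: E = 18/8 + 18/7 + 18/6 + ... + 18/2 + 18/1 = 48.9214.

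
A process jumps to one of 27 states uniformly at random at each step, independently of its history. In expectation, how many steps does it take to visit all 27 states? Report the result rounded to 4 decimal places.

105.0693

Split into phases: going from k distinct to k+1 distinct takes on average 27/(27-k) steps.
E[T] = 27/27 + 27/26 + 27/25 + ... + 27/2 + 27/1 = 27·H_{27}.
H_{27} = 3.89146, so E[T] = 105.06933.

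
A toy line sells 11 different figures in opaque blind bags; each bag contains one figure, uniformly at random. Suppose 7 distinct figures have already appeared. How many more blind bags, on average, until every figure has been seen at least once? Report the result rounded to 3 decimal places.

22.917

The wait to go from k to k+1 distinct figures is geometric with mean 11/(11-k).
Sum over k = 7,...,10: E = 11/4 + 11/3 + 11/2 + 11/1 = 22.9167.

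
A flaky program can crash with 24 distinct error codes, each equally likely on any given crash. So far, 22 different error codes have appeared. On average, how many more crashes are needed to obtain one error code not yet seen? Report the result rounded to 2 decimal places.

12.00

The number of crashes until the next new error code is geometric with success probability 2/24, so its mean is 24/2.
E = 24/2 = 12.000.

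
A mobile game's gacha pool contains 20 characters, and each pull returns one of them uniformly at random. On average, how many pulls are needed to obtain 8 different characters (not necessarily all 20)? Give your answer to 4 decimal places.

Going from k to k+1 distinct takes a geometric number of pulls with mean 20/(20-k).
Sum over k = 0,...,7: E = 20/20 + 20/19 + 20/18 + ... + 20/14 + 20/13 = 9.89058.

9.8906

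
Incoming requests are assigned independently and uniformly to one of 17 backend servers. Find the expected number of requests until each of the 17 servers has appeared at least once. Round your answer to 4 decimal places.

The wait to go from k to k+1 distinct servers is geometric with mean 17/(17-k).
E[T] = 17/17 + 17/16 + 17/15 + ... + 17/2 + 17/1 = 17·H_{17}.
H_{17} = 3.43955, so E[T] = 58.47239.

58.4724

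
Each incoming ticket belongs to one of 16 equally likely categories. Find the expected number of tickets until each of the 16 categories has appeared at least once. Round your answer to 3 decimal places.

54.092

After k distinct categories have appeared, the next ticket gives a new one with probability (16-k)/16, so the expected wait for the (k+1)-th is 16/(16-k).
E[T] = 16/16 + 16/15 + 16/14 + ... + 16/2 + 16/1 = 16·H_{16}.
H_{16} = 3.3807, so E[T] = 54.0917.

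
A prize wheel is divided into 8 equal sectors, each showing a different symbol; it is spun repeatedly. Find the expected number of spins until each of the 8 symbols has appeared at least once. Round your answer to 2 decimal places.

Split into phases: going from k distinct to k+1 distinct takes on average 8/(8-k) spins.
E[T] = 8/8 + 8/7 + 8/6 + ... + 8/2 + 8/1 = 8·H_{8}.
H_{8} = 2.718, so E[T] = 21.743.

21.74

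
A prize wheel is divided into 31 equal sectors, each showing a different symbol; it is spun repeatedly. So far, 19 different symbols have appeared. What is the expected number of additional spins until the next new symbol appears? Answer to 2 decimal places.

The number of spins until the next new symbol is geometric with success probability 12/31, so its mean is 31/12.
E = 31/12 = 2.583.

2.58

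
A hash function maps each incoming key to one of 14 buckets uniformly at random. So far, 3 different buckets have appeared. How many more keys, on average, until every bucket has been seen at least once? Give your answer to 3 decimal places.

The wait to go from k to k+1 distinct buckets is geometric with mean 14/(14-k).
Sum over k = 3,...,13: E = 14/11 + 14/10 + 14/9 + ... + 14/2 + 14/1 = 42.2783.

42.278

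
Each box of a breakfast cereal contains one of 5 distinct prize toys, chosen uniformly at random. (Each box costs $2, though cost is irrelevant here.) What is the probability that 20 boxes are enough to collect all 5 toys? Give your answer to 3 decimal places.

Let A_i be the event that toy i is missing after 20 boxes. By inclusion–exclusion on the A_i,
P(all seen) = Σ_{j=0}^{5} (-1)^j C(5,j)((5-j)/5)^20
= 1.0000 - 0.0576 + 0.0004 - 0.0000 + 0.0000 - 0.0000
= 0.9427.

0.943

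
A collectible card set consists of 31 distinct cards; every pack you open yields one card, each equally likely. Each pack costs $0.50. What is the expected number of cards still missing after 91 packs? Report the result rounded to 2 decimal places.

1.57

For each card, P(unseen after 91) = (30/31)^91 = 0.051.
By linearity of expectation, E[unseen] = 31·(30/31)^91 = 1.568.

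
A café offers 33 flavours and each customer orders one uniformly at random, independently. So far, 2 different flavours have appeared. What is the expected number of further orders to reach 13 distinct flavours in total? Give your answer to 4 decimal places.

With k distinct flavours already seen, the next new one takes an expected 33/(33-k) orders.
Sum over k = 2,...,12: E = 33/31 + 33/30 + 33/29 + ... + 33/22 + 33/21 = 14.17368.

14.1737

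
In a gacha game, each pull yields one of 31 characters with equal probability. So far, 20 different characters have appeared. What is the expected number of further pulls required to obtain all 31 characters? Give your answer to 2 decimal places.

93.62

The wait to go from k to k+1 distinct characters is geometric with mean 31/(31-k).
Sum over k = 20,...,30: E = 31/11 + 31/10 + 31/9 + ... + 31/2 + 31/1 = 93.616.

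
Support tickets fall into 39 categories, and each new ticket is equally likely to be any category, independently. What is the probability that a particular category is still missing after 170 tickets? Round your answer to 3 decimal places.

On each ticket the fixed category fails to appear with probability 38/39.
P(still missing after 170) = (38/39)^170 = 0.0121.

0.012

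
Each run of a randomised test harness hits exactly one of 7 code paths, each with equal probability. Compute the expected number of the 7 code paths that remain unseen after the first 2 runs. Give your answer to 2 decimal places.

For each code path, P(unseen after 2) = (6/7)^2 = 0.735.
By linearity of expectation, E[unseen] = 7·(6/7)^2 = 5.143.

5.14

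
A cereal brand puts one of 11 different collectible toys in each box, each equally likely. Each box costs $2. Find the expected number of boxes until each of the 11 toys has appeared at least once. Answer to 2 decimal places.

33.22

The wait to go from k to k+1 distinct toys is geometric with mean 11/(11-k).
E[T] = 11/11 + 11/10 + 11/9 + ... + 11/2 + 11/1 = 11·H_{11}.
H_{11} = 3.020, so E[T] = 33.219.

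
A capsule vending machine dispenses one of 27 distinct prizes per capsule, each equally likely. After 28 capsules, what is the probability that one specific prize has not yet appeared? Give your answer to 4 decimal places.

0.3476

Each capsule misses the fixed prize with probability (27-1)/27 = 26/27, independently.
P(still missing after 28) = (26/27)^28 = 0.34759.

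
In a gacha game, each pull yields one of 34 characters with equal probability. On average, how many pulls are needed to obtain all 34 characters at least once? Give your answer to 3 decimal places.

After k distinct characters have appeared, the next pull gives a new one with probability (34-k)/34, so the expected wait for the (k+1)-th is 34/(34-k).
E[T] = 34/34 + 34/33 + 34/32 + ... + 34/2 + 34/1 = 34·H_{34}.
H_{34} = 4.1182, so E[T] = 140.0191.

140.019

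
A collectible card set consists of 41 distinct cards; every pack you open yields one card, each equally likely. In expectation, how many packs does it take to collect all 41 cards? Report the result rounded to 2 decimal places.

Split into phases: going from k distinct to k+1 distinct takes on average 41/(41-k) packs.
E[T] = 41/41 + 41/40 + 41/39 + ... + 41/2 + 41/1 = 41·H_{41}.
H_{41} = 4.303, so E[T] = 176.420.

176.42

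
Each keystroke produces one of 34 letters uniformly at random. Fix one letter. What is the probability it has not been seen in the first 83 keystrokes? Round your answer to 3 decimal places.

0.084

On each keystroke the fixed letter fails to appear with probability 33/34.
P(still missing after 83) = (33/34)^83 = 0.0839.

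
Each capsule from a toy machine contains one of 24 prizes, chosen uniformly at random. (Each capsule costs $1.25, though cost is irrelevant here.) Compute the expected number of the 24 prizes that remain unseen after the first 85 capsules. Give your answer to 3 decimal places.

For each prize, P(unseen after 85) = (23/24)^85 = 0.0268.
By linearity of expectation, E[unseen] = 24·(23/24)^85 = 0.6443.

0.644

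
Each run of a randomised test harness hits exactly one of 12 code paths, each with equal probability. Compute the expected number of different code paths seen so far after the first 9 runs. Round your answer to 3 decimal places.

6.516

For each code path, P(seen in 9 runs) = 1 - (11/12)^9 = 0.5430.
By linearity of expectation, E[distinct seen] = 12·(1 - (11/12)^9) = 6.5162.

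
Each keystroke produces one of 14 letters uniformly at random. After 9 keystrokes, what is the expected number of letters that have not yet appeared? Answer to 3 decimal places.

7.186

For each letter, P(unseen after 9) = (13/14)^9 = 0.5133.
By linearity of expectation, E[unseen] = 14·(13/14)^9 = 7.1856.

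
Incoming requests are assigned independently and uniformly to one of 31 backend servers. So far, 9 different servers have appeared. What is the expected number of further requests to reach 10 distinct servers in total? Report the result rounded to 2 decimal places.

With k distinct servers already seen, the next new one takes an expected 31/(31-k) requests.
Only the k = 9 term is needed: E = 31/22 = 1.409.

1.41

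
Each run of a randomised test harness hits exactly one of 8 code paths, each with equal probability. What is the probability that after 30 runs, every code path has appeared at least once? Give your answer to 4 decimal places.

0.8593

Let A_i be the event that code path i is missing after 30 runs. By inclusion–exclusion on the A_i,
P(all seen) = Σ_{j=0}^{8} (-1)^j C(8,j)((8-j)/8)^30
= 1.00000 - 0.14566 + 0.00500 - 0.00004 + 0.00000 - 0.00000 + 0.00000 - 0.00000 + 0.00000
= 0.85930.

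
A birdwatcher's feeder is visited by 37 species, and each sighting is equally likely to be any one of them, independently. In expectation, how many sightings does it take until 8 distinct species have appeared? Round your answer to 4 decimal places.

8.8775

With k distinct species already seen, the next new one arrives after an expected 37/(37-k) sightings.
Sum over k = 0,...,7: E = 37/37 + 37/36 + 37/35 + ... + 37/31 + 37/30 = 8.87750.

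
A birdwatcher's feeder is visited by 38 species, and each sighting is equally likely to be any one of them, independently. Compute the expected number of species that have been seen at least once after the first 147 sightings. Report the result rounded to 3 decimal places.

37.246

For each species, P(seen in 147 sightings) = 1 - (37/38)^147 = 0.9802.
By linearity of expectation, E[distinct seen] = 38·(1 - (37/38)^147) = 37.2462.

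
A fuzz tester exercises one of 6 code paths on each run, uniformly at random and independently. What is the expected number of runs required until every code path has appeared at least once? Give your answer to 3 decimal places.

14.700

After k distinct code paths have appeared, the next run gives a new one with probability (6-k)/6, so the expected wait for the (k+1)-th is 6/(6-k).
E[T] = 6/6 + 6/5 + 6/4 + 6/3 + 6/2 + 6/1 = 6·H_{6}.
H_{6} = 2.4500, so E[T] = 14.7000.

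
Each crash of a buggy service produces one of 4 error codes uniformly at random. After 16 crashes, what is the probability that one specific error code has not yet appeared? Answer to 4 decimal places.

0.0100

On each crash the fixed error code fails to appear with probability 3/4.
P(still missing after 16) = (3/4)^16 = 0.01002.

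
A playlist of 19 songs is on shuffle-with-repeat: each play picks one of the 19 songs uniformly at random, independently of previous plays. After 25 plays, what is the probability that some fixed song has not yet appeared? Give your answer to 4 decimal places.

On each play the fixed song fails to appear with probability 18/19.
P(still missing after 25) = (18/19)^25 = 0.25880.

0.2588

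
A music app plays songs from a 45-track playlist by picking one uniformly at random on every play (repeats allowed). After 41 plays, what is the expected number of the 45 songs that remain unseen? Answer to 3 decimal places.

17.908

For each song, P(unseen after 41) = (44/45)^41 = 0.3980.
By linearity of expectation, E[unseen] = 45·(44/45)^41 = 17.9085.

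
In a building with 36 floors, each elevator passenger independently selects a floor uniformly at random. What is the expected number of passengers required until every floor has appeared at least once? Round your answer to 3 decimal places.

150.284

The wait to go from k to k+1 distinct floors is geometric with mean 36/(36-k).
E[T] = 36/36 + 36/35 + 36/34 + ... + 36/2 + 36/1 = 36·H_{36}.
H_{36} = 4.1746, so E[T] = 150.2841.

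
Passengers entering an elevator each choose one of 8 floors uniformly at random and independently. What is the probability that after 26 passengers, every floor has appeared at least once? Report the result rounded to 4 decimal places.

By inclusion–exclusion over which floors are missing,
P(all seen) = Σ_{j=0}^{8} (-1)^j C(8,j)((8-j)/8)^26
= 1.00000 - 0.24848 + 0.01580 - 0.00028 + 0.00000 - 0.00000 + 0.00000 - 0.00000 + 0.00000
= 0.76704.

0.7670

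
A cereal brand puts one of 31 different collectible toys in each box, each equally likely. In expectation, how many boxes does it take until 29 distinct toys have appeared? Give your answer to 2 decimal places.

With k distinct toys already seen, the next new one arrives after an expected 31/(31-k) boxes.
Sum over k = 0,...,28: E = 31/31 + 31/30 + 31/29 + ... + 31/4 + 31/3 = 78.345.

78.34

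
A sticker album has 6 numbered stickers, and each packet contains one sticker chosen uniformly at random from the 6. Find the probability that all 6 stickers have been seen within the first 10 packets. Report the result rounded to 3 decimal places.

0.272

Let A_i be the event that sticker i is missing after 10 packets. By inclusion–exclusion on the A_i,
P(all seen) = Σ_{j=0}^{6} (-1)^j C(6,j)((6-j)/6)^10
= 1.0000 - 0.9690 + 0.2601 - 0.0195 + 0.0003 - 0.0000 + 0.0000
= 0.2718.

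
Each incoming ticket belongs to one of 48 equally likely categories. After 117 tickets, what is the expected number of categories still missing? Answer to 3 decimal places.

For each category, P(unseen after 117) = (47/48)^117 = 0.0852.
By linearity of expectation, E[unseen] = 48·(47/48)^117 = 4.0876.

4.088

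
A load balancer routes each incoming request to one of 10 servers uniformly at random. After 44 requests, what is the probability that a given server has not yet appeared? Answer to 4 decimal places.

0.0097

Each request misses the fixed server with probability (10-1)/10 = 9/10, independently.
P(still missing after 44) = (9/10)^44 = 0.00970.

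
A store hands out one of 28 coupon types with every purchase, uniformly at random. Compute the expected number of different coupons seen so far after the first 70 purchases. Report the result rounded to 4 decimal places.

25.8044

For each coupon, P(seen in 70 purchases) = 1 - (27/28)^70 = 0.92158.
By linearity of expectation, E[distinct seen] = 28·(1 - (27/28)^70) = 25.80437.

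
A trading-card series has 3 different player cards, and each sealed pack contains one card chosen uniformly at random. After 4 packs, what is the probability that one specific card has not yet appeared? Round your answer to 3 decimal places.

On each pack the fixed card fails to appear with probability 2/3.
P(still missing after 4) = (2/3)^4 = 0.1975.

0.198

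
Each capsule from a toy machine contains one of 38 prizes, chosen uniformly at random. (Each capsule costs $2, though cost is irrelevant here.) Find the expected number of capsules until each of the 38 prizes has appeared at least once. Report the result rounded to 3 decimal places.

160.660

Split into phases: going from k distinct to k+1 distinct takes on average 38/(38-k) capsules.
E[T] = 38/38 + 38/37 + 38/36 + ... + 38/2 + 38/1 = 38·H_{38}.
H_{38} = 4.2279, so E[T] = 160.6603.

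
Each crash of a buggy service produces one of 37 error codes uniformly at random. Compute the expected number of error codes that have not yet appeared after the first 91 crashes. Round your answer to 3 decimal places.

3.058

For each error code, P(unseen after 91) = (36/37)^91 = 0.0826.
By linearity of expectation, E[unseen] = 37·(36/37)^91 = 3.0575.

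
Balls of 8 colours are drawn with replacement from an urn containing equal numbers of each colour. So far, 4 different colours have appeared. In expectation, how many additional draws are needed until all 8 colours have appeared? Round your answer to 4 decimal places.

16.6667

With k distinct colours already seen, the next new one takes an expected 8/(8-k) draws.
Sum over k = 4,...,7: E = 8/4 + 8/3 + 8/2 + 8/1 = 16.66667.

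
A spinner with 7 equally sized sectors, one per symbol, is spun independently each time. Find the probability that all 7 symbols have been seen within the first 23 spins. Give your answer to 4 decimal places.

0.8071

By inclusion–exclusion over which symbols are missing,
P(all seen) = Σ_{j=0}^{7} (-1)^j C(7,j)((7-j)/7)^23
= 1.00000 - 0.20199 + 0.00915 - 0.00009 + 0.00000 - 0.00000 + 0.00000 - 0.00000
= 0.80707.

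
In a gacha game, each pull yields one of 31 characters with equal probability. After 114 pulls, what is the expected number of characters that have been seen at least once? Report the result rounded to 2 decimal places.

For each character, P(seen in 114 pulls) = 1 - (30/31)^114 = 0.976.
By linearity of expectation, E[distinct seen] = 31·(1 - (30/31)^114) = 30.262.

30.26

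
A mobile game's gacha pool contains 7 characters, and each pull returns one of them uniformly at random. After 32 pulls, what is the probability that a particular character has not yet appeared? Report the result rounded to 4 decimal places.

Each pull misses the fixed character with probability (7-1)/7 = 6/7, independently.
P(still missing after 32) = (6/7)^32 = 0.00721.

0.0072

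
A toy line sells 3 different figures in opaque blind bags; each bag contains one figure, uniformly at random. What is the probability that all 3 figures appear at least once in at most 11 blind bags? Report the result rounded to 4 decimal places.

0.9653

Let A_i be the event that figure i is missing after 11 blind bags. By inclusion–exclusion on the A_i,
P(all seen) = Σ_{j=0}^{3} (-1)^j C(3,j)((3-j)/3)^11
= 1.00000 - 0.03468 + 0.00002 - 0.00000
= 0.96533.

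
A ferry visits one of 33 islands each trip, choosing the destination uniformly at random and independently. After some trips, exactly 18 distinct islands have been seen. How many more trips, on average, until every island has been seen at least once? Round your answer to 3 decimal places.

109.502

The wait to go from k to k+1 distinct islands is geometric with mean 33/(33-k).
Sum over k = 18,...,32: E = 33/15 + 33/14 + 33/13 + ... + 33/2 + 33/1 = 109.5016.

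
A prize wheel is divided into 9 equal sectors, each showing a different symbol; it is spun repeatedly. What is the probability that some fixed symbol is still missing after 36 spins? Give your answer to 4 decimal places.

0.0144

Each spin misses the fixed symbol with probability (9-1)/9 = 8/9, independently.
P(still missing after 36) = (8/9)^36 = 0.01440.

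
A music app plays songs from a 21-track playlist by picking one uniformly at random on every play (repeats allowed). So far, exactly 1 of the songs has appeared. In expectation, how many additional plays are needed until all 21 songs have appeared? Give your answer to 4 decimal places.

The wait to go from k to k+1 distinct songs is geometric with mean 21/(21-k).
Sum over k = 1,...,20: E = 21/20 + 21/19 + 21/18 + ... + 21/2 + 21/1 = 75.55253.

75.5525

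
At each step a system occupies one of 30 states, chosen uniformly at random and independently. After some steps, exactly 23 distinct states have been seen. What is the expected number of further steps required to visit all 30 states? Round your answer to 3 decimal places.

77.786

The wait to go from k to k+1 distinct states is geometric with mean 30/(30-k).
Sum over k = 23,...,29: E = 30/7 + 30/6 + 30/5 + ... + 30/2 + 30/1 = 77.7857.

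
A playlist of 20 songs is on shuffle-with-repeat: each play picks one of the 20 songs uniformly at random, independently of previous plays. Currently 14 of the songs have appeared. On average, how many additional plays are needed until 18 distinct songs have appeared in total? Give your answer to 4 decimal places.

19.0000

From k distinct to k+1 distinct takes on average 20/(20-k) plays.
Sum over k = 14,...,17: E = 20/6 + 20/5 + 20/4 + 20/3 = 19.00000.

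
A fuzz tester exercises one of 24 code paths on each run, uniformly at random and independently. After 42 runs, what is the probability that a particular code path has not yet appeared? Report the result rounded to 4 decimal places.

Each run misses the fixed code path with probability (24-1)/24 = 23/24, independently.
P(still missing after 42) = (23/24)^42 = 0.16738.

0.1674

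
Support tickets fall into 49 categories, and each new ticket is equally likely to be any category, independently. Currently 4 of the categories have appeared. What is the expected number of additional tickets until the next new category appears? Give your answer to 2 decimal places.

Each ticket yields a new category with probability (49-4)/49 = 45/49, so the wait is geometric with mean 49/45.
E = 49/45 = 1.089.

1.09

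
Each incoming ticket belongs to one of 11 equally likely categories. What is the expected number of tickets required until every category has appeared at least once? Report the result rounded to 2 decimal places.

After k distinct categories have appeared, the next ticket gives a new one with probability (11-k)/11, so the expected wait for the (k+1)-th is 11/(11-k).
E[T] = 11/11 + 11/10 + 11/9 + ... + 11/2 + 11/1 = 11·H_{11}.
H_{11} = 3.020, so E[T] = 33.219.

33.22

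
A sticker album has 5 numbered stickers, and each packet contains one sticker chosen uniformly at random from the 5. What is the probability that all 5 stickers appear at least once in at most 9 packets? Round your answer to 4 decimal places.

By inclusion–exclusion over which stickers are missing,
P(all seen) = Σ_{j=0}^{5} (-1)^j C(5,j)((5-j)/5)^9
= 1.00000 - 0.67109 + 0.10078 - 0.00262 + 0.00000 - 0.00000
= 0.42707.

0.4271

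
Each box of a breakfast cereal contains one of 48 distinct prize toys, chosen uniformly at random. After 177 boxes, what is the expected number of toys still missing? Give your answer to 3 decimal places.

1.156

For each toy, P(unseen after 177) = (47/48)^177 = 0.0241.
By linearity of expectation, E[unseen] = 48·(47/48)^177 = 1.1557.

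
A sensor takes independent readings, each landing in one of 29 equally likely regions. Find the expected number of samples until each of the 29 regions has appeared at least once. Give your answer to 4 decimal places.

The wait to go from k to k+1 distinct regions is geometric with mean 29/(29-k).
E[T] = 29/29 + 29/28 + 29/27 + ... + 29/2 + 29/1 = 29·H_{29}.
H_{29} = 3.96165, so E[T] = 114.88796.

114.8880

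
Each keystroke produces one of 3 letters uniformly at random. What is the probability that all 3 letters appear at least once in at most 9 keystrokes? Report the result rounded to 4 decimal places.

Let A_i be the event that letter i is missing after 9 keystrokes. By inclusion–exclusion on the A_i,
P(all seen) = Σ_{j=0}^{3} (-1)^j C(3,j)((3-j)/3)^9
= 1.00000 - 0.07804 + 0.00015 - 0.00000
= 0.92212.

0.9221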